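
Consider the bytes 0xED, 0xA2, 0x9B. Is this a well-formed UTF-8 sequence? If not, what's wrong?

invalid (encodes a surrogate (U+D800–U+DFFF))

Structurally a 3-byte sequence; payload = 0xD89B.
But 0xD89B is in U+D800–U+DFFF, the surrogate range. Surrogates are not Unicode scalar values and are forbidden in UTF-8.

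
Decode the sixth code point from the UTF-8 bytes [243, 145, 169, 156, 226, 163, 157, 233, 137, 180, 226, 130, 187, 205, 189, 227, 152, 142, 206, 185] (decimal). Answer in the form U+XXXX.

U+360E

Offset 0: leading byte 0xF3 = 11110011 → 4-byte char #1 = F3 91 A9 9C.
Offset 4: leading byte 0xE2 = 11100010 → 3-byte char #2 = E2 A3 9D.
Offset 7: leading byte 0xE9 = 11101001 → 3-byte char #3 = E9 89 B4.
Offset 10: leading byte 0xE2 = 11100010 → 3-byte char #4 = E2 82 BB.
Offset 13: leading byte 0xCD = 11001101 → 2-byte char #5 = CD BD.
Offset 15: leading byte 0xE3 = 11100011 → 3-byte char #6 = E3 98 8E.
Leading byte 0xE3 = 11100011 matches 1110xxxx → 3-byte sequence.
Byte 1: 0xE3 = 11100011, payload 0011 (4 bits).
Byte 2: 0x98 = 10011000 (10xxxxxx ✓), payload 011000.
Byte 3: 0x8E = 10001110 (10xxxxxx ✓), payload 001110.
Concatenate: 0011011000001110 = 0x360E (16 bits → U+360E).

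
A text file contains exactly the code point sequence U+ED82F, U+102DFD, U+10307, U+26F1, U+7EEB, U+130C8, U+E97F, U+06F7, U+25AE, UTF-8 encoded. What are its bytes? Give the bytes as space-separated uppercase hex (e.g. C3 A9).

U+ED82F: 4-byte form → F3 AD A0 AF.
U+102DFD: 4-byte form → F4 82 B7 BD.
U+10307: 4-byte form → F0 90 8C 87.
U+26F1: 3-byte form → E2 9B B1.
U+7EEB: 3-byte form → E7 BB AB.
U+130C8: 4-byte form → F0 93 83 88.
U+E97F: 3-byte form → EE A5 BF.
U+06F7: 2-byte form → DB B7.
U+25AE: 3-byte form → E2 96 AE.
Concatenated (30 bytes): F3 AD A0 AF F4 82 B7 BD F0 90 8C 87 E2 9B B1 E7 BB AB F0 93 83 88 EE A5 BF DB B7 E2 96 AE.

F3 AD A0 AF F4 82 B7 BD F0 90 8C 87 E2 9B B1 E7 BB AB F0 93 83 88 EE A5 BF DB B7 E2 96 AE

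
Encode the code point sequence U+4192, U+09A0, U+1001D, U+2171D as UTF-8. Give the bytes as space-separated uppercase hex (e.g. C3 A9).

U+4192: 3-byte form → E4 86 92.
U+09A0: 3-byte form → E0 A6 A0.
U+1001D: 4-byte form → F0 90 80 9D.
U+2171D: 4-byte form → F0 A1 9C 9D.
Concatenated (14 bytes): E4 86 92 E0 A6 A0 F0 90 80 9D F0 A1 9C 9D.

E4 86 92 E0 A6 A0 F0 90 80 9D F0 A1 9C 9D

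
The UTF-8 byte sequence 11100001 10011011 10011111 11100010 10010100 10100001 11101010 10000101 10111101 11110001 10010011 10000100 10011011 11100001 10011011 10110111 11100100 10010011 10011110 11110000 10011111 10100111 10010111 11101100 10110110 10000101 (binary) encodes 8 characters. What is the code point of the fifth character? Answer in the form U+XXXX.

U+16F7

Offset 0: leading byte 0xE1 = 11100001 → 3-byte char #1 = E1 9B 9F.
Offset 3: leading byte 0xE2 = 11100010 → 3-byte char #2 = E2 94 A1.
Offset 6: leading byte 0xEA = 11101010 → 3-byte char #3 = EA 85 BD.
Offset 9: leading byte 0xF1 = 11110001 → 4-byte char #4 = F1 93 84 9B.
Offset 13: leading byte 0xE1 = 11100001 → 3-byte char #5 = E1 9B B7.
Leading byte 0xE1 = 11100001 matches 1110xxxx → 3-byte sequence.
Byte 1: 0xE1 = 11100001, payload 0001 (4 bits).
Byte 2: 0x9B = 10011011 (10xxxxxx ✓), payload 011011.
Byte 3: 0xB7 = 10110111 (10xxxxxx ✓), payload 110111.
Concatenate: 0001011011110111 = 0x16F7 (16 bits → U+16F7).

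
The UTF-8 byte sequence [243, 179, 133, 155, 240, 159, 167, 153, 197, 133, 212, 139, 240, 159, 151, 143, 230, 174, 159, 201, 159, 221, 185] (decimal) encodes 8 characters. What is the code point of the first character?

U+F315B

Offset 0: leading byte 0xF3 = 11110011 → 4-byte char #1 = F3 B3 85 9B.
Leading byte 0xF3 = 11110011 matches 11110xxx → 4-byte sequence.
Byte 1: 0xF3 = 11110011, payload 011 (3 bits).
Byte 2: 0xB3 = 10110011 (10xxxxxx ✓), payload 110011.
Byte 3: 0x85 = 10000101 (10xxxxxx ✓), payload 000101.
Byte 4: 0x9B = 10011011 (10xxxxxx ✓), payload 011011.
Concatenate: 011110011000101011011 = 0xF315B (21 bits → U+F315B).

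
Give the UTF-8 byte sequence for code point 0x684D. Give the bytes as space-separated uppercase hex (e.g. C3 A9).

U+684D = 0x684D = 26701 decimal. In range U+0800–U+FFFF → 3-byte form: 1110xxxx 10xxxxxx 10xxxxxx.
Binary (16 bits): 0110100001001101.
Split 4+6+6: 0110 | 100001 | 001101.
Byte 1: 11100110 = 0xE6.
Byte 2: 10100001 = 0xA1.
Byte 3: 10001101 = 0x8D.

E6 A1 8D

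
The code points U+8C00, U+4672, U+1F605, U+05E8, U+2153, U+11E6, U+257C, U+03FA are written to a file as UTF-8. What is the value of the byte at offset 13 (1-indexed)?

0xE2

1-indexed offset 13 is 0-indexed offset 12.
U+8C00 → 3-byte form E8 B0 80 at offsets 0–2.
U+4672 → 3-byte form E4 99 B2 at offsets 3–5.
U+1F605 → 4-byte form F0 9F 98 85 at offsets 6–9.
U+05E8 → 2-byte form D7 A8 at offsets 10–11.
U+2153 → 3-byte form E2 85 93 at offsets 12–14.
Offset 12 falls in char 5's range; it's byte 1 of E2 85 93 = 0xE2.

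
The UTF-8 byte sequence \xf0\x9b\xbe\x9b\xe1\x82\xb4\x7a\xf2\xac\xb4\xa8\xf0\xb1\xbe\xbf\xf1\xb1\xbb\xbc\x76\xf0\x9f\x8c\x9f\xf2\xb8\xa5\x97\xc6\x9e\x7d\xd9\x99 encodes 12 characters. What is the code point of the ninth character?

U+B8957

Offset 0: leading byte 0xF0 = 11110000 → 4-byte char #1 = F0 9B BE 9B.
Offset 4: leading byte 0xE1 = 11100001 → 3-byte char #2 = E1 82 B4.
Offset 7: leading byte 0x7A = 01111010 → 1-byte char #3 = 7A.
Offset 8: leading byte 0xF2 = 11110010 → 4-byte char #4 = F2 AC B4 A8.
Offset 12: leading byte 0xF0 = 11110000 → 4-byte char #5 = F0 B1 BE BF.
Offset 16: leading byte 0xF1 = 11110001 → 4-byte char #6 = F1 B1 BB BC.
Offset 20: leading byte 0x76 = 01110110 → 1-byte char #7 = 76.
Offset 21: leading byte 0xF0 = 11110000 → 4-byte char #8 = F0 9F 8C 9F.
Offset 25: leading byte 0xF2 = 11110010 → 4-byte char #9 = F2 B8 A5 97.
Leading byte 0xF2 = 11110010 matches 11110xxx → 4-byte sequence.
Byte 1: 0xF2 = 11110010, payload 010 (3 bits).
Byte 2: 0xB8 = 10111000 (10xxxxxx ✓), payload 111000.
Byte 3: 0xA5 = 10100101 (10xxxxxx ✓), payload 100101.
Byte 4: 0x97 = 10010111 (10xxxxxx ✓), payload 010111.
Concatenate: 010111000100101010111 = 0xB8957 (21 bits → U+B8957).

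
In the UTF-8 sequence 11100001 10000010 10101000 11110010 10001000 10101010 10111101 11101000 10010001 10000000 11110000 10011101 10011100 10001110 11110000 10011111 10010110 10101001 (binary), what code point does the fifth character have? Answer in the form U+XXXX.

Offset 0: leading byte 0xE1 = 11100001 → 3-byte char #1 = E1 82 A8.
Offset 3: leading byte 0xF2 = 11110010 → 4-byte char #2 = F2 88 AA BD.
Offset 7: leading byte 0xE8 = 11101000 → 3-byte char #3 = E8 91 80.
Offset 10: leading byte 0xF0 = 11110000 → 4-byte char #4 = F0 9D 9C 8E.
Offset 14: leading byte 0xF0 = 11110000 → 4-byte char #5 = F0 9F 96 A9.
Leading byte 0xF0 = 11110000 matches 11110xxx → 4-byte sequence.
Byte 1: 0xF0 = 11110000, payload 000 (3 bits).
Byte 2: 0x9F = 10011111 (10xxxxxx ✓), payload 011111.
Byte 3: 0x96 = 10010110 (10xxxxxx ✓), payload 010110.
Byte 4: 0xA9 = 10101001 (10xxxxxx ✓), payload 101001.
Concatenate: 000011111010110101001 = 0x1F5A9 (21 bits → U+1F5A9).

U+1F5A9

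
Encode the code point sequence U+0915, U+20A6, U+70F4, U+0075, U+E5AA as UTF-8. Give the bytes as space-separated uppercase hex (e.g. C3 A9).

U+0915: 3-byte form → E0 A4 95.
U+20A6: 3-byte form → E2 82 A6.
U+70F4: 3-byte form → E7 83 B4.
U+0075: 1-byte form → 75.
U+E5AA: 3-byte form → EE 96 AA.
Concatenated (13 bytes): E0 A4 95 E2 82 A6 E7 83 B4 75 EE 96 AA.

E0 A4 95 E2 82 A6 E7 83 B4 75 EE 96 AA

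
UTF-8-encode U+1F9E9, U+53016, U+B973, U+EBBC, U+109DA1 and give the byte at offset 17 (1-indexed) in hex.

1-indexed offset 17 is 0-indexed offset 16.
U+1F9E9 → 4-byte form F0 9F A7 A9 at offsets 0–3.
U+53016 → 4-byte form F1 93 80 96 at offsets 4–7.
U+B973 → 3-byte form EB A5 B3 at offsets 8–10.
U+EBBC → 3-byte form EE AE BC at offsets 11–13.
U+109DA1 → 4-byte form F4 89 B6 A1 at offsets 14–17.
Offset 16 falls in char 5's range; it's byte 3 of F4 89 B6 A1 = 0xB6.

0xB6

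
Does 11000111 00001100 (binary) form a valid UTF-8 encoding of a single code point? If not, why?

Leading byte 0xC7 = 11000111 → 2-byte form.
Byte 2 is 0x0C = 00001100, which is not 10xxxxxx — expected a continuation byte.

invalid (non-continuation byte where continuation expected)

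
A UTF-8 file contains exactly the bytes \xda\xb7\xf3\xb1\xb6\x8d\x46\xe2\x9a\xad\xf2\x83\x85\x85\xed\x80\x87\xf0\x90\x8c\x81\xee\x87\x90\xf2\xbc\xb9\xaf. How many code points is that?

Byte at offset 0: 0xDA = 11011010 → 2-byte char (#1). Advance 2.
Byte at offset 2: 0xF3 = 11110011 → 4-byte char (#2). Advance 4.
Byte at offset 6: 0x46 = 01000110 → 1-byte char (#3). Advance 1.
Byte at offset 7: 0xE2 = 11100010 → 3-byte char (#4). Advance 3.
Byte at offset 10: 0xF2 = 11110010 → 4-byte char (#5). Advance 4.
Byte at offset 14: 0xED = 11101101 → 3-byte char (#6). Advance 3.
Byte at offset 17: 0xF0 = 11110000 → 4-byte char (#7). Advance 4.
Byte at offset 21: 0xEE = 11101110 → 3-byte char (#8). Advance 3.
Byte at offset 24: 0xF2 = 11110010 → 4-byte char (#9). Advance 4.
Reached end at offset 28 after 9 code points.

9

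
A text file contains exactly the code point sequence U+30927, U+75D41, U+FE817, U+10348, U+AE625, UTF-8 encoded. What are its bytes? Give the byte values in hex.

U+30927: 4-byte form → F0 B0 A4 A7.
U+75D41: 4-byte form → F1 B5 B5 81.
U+FE817: 4-byte form → F3 BE A0 97.
U+10348: 4-byte form → F0 90 8D 88.
U+AE625: 4-byte form → F2 AE 98 A5.
Concatenated (20 bytes): F0 B0 A4 A7 F1 B5 B5 81 F3 BE A0 97 F0 90 8D 88 F2 AE 98 A5.

F0 B0 A4 A7 F1 B5 B5 81 F3 BE A0 97 F0 90 8D 88 F2 AE 98 A5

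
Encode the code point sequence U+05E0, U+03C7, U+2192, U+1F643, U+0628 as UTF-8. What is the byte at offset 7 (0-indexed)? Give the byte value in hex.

0xF0

U+05E0 → 2-byte form D7 A0 at offsets 0–1.
U+03C7 → 2-byte form CF 87 at offsets 2–3.
U+2192 → 3-byte form E2 86 92 at offsets 4–6.
U+1F643 → 4-byte form F0 9F 99 83 at offsets 7–10.
Offset 7 falls in char 4's range; it's byte 1 of F0 9F 99 83 = 0xF0.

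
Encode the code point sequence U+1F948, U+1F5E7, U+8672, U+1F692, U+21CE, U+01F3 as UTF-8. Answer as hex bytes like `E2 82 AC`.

U+1F948: 4-byte form → F0 9F A5 88.
U+1F5E7: 4-byte form → F0 9F 97 A7.
U+8672: 3-byte form → E8 99 B2.
U+1F692: 4-byte form → F0 9F 9A 92.
U+21CE: 3-byte form → E2 87 8E.
U+01F3: 2-byte form → C7 B3.
Concatenated (20 bytes): F0 9F A5 88 F0 9F 97 A7 E8 99 B2 F0 9F 9A 92 E2 87 8E C7 B3.

F0 9F A5 88 F0 9F 97 A7 E8 99 B2 F0 9F 9A 92 E2 87 8E C7 B3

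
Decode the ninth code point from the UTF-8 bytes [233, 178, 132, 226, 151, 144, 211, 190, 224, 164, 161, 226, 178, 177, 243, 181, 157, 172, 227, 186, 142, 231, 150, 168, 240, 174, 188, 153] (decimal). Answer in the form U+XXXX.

Offset 0: leading byte 0xE9 = 11101001 → 3-byte char #1 = E9 B2 84.
Offset 3: leading byte 0xE2 = 11100010 → 3-byte char #2 = E2 97 90.
Offset 6: leading byte 0xD3 = 11010011 → 2-byte char #3 = D3 BE.
Offset 8: leading byte 0xE0 = 11100000 → 3-byte char #4 = E0 A4 A1.
Offset 11: leading byte 0xE2 = 11100010 → 3-byte char #5 = E2 B2 B1.
Offset 14: leading byte 0xF3 = 11110011 → 4-byte char #6 = F3 B5 9D AC.
Offset 18: leading byte 0xE3 = 11100011 → 3-byte char #7 = E3 BA 8E.
Offset 21: leading byte 0xE7 = 11100111 → 3-byte char #8 = E7 96 A8.
Offset 24: leading byte 0xF0 = 11110000 → 4-byte char #9 = F0 AE BC 99.
Leading byte 0xF0 = 11110000 matches 11110xxx → 4-byte sequence.
Byte 1: 0xF0 = 11110000, payload 000 (3 bits).
Byte 2: 0xAE = 10101110 (10xxxxxx ✓), payload 101110.
Byte 3: 0xBC = 10111100 (10xxxxxx ✓), payload 111100.
Byte 4: 0x99 = 10011001 (10xxxxxx ✓), payload 011001.
Concatenate: 000101110111100011001 = 0x2EF19 (21 bits → U+2EF19).

U+2EF19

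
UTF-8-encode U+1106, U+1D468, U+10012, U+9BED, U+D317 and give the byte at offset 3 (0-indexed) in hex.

U+1106 → 3-byte form E1 84 86 at offsets 0–2.
U+1D468 → 4-byte form F0 9D 91 A8 at offsets 3–6.
Offset 3 falls in char 2's range; it's byte 1 of F0 9D 91 A8 = 0xF0.

0xF0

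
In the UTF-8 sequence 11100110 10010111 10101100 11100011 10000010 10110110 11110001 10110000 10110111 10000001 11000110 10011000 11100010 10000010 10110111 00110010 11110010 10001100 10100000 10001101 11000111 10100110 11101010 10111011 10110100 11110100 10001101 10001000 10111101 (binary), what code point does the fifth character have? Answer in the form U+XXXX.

U+20B7

Offset 0: leading byte 0xE6 = 11100110 → 3-byte char #1 = E6 97 AC.
Offset 3: leading byte 0xE3 = 11100011 → 3-byte char #2 = E3 82 B6.
Offset 6: leading byte 0xF1 = 11110001 → 4-byte char #3 = F1 B0 B7 81.
Offset 10: leading byte 0xC6 = 11000110 → 2-byte char #4 = C6 98.
Offset 12: leading byte 0xE2 = 11100010 → 3-byte char #5 = E2 82 B7.
Leading byte 0xE2 = 11100010 matches 1110xxxx → 3-byte sequence.
Byte 1: 0xE2 = 11100010, payload 0010 (4 bits).
Byte 2: 0x82 = 10000010 (10xxxxxx ✓), payload 000010.
Byte 3: 0xB7 = 10110111 (10xxxxxx ✓), payload 110111.
Concatenate: 0010000010110111 = 0x20B7 (16 bits → U+20B7).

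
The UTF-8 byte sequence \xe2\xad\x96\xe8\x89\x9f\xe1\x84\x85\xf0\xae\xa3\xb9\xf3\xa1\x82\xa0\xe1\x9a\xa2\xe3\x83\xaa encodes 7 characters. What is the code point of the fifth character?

U+E10A0

Offset 0: leading byte 0xE2 = 11100010 → 3-byte char #1 = E2 AD 96.
Offset 3: leading byte 0xE8 = 11101000 → 3-byte char #2 = E8 89 9F.
Offset 6: leading byte 0xE1 = 11100001 → 3-byte char #3 = E1 84 85.
Offset 9: leading byte 0xF0 = 11110000 → 4-byte char #4 = F0 AE A3 B9.
Offset 13: leading byte 0xF3 = 11110011 → 4-byte char #5 = F3 A1 82 A0.
Leading byte 0xF3 = 11110011 matches 11110xxx → 4-byte sequence.
Byte 1: 0xF3 = 11110011, payload 011 (3 bits).
Byte 2: 0xA1 = 10100001 (10xxxxxx ✓), payload 100001.
Byte 3: 0x82 = 10000010 (10xxxxxx ✓), payload 000010.
Byte 4: 0xA0 = 10100000 (10xxxxxx ✓), payload 100000.
Concatenate: 011100001000010100000 = 0xE10A0 (21 bits → U+E10A0).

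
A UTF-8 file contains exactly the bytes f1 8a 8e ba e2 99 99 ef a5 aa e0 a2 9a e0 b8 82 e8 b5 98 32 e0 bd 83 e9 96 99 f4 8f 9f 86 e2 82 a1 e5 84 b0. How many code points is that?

Byte at offset 0: 0xF1 = 11110001 → 4-byte char (#1). Advance 4.
Byte at offset 4: 0xE2 = 11100010 → 3-byte char (#2). Advance 3.
Byte at offset 7: 0xEF = 11101111 → 3-byte char (#3). Advance 3.
Byte at offset 10: 0xE0 = 11100000 → 3-byte char (#4). Advance 3.
Byte at offset 13: 0xE0 = 11100000 → 3-byte char (#5). Advance 3.
Byte at offset 16: 0xE8 = 11101000 → 3-byte char (#6). Advance 3.
Byte at offset 19: 0x32 = 00110010 → 1-byte char (#7). Advance 1.
Byte at offset 20: 0xE0 = 11100000 → 3-byte char (#8). Advance 3.
Byte at offset 23: 0xE9 = 11101001 → 3-byte char (#9). Advance 3.
Byte at offset 26: 0xF4 = 11110100 → 4-byte char (#10). Advance 4.
Byte at offset 30: 0xE2 = 11100010 → 3-byte char (#11). Advance 3.
Byte at offset 33: 0xE5 = 11100101 → 3-byte char (#12). Advance 3.
Reached end at offset 36 after 12 code points.

12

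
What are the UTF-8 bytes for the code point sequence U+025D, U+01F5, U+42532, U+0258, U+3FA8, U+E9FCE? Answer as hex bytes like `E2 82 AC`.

C9 9D C7 B5 F1 82 94 B2 C9 98 E3 BE A8 F3 A9 BF 8E

U+025D: 2-byte form → C9 9D.
U+01F5: 2-byte form → C7 B5.
U+42532: 4-byte form → F1 82 94 B2.
U+0258: 2-byte form → C9 98.
U+3FA8: 3-byte form → E3 BE A8.
U+E9FCE: 4-byte form → F3 A9 BF 8E.
Concatenated (17 bytes): C9 9D C7 B5 F1 82 94 B2 C9 98 E3 BE A8 F3 A9 BF 8E.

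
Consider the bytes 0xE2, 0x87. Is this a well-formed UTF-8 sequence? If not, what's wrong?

invalid (sequence truncated)

Leading byte 0xE2 = 11100010 → 3-byte form, but only 2 bytes are present.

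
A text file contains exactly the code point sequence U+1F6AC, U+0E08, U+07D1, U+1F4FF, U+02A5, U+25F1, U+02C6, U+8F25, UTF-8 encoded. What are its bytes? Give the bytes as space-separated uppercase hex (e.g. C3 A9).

U+1F6AC: 4-byte form → F0 9F 9A AC.
U+0E08: 3-byte form → E0 B8 88.
U+07D1: 2-byte form → DF 91.
U+1F4FF: 4-byte form → F0 9F 93 BF.
U+02A5: 2-byte form → CA A5.
U+25F1: 3-byte form → E2 97 B1.
U+02C6: 2-byte form → CB 86.
U+8F25: 3-byte form → E8 BC A5.
Concatenated (23 bytes): F0 9F 9A AC E0 B8 88 DF 91 F0 9F 93 BF CA A5 E2 97 B1 CB 86 E8 BC A5.

F0 9F 9A AC E0 B8 88 DF 91 F0 9F 93 BF CA A5 E2 97 B1 CB 86 E8 BC A5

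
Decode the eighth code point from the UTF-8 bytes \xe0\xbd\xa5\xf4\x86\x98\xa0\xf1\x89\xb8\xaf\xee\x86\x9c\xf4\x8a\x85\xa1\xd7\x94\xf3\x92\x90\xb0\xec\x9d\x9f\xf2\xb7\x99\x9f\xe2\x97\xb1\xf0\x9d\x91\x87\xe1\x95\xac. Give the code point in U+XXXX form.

U+C75F

Offset 0: leading byte 0xE0 = 11100000 → 3-byte char #1 = E0 BD A5.
Offset 3: leading byte 0xF4 = 11110100 → 4-byte char #2 = F4 86 98 A0.
Offset 7: leading byte 0xF1 = 11110001 → 4-byte char #3 = F1 89 B8 AF.
Offset 11: leading byte 0xEE = 11101110 → 3-byte char #4 = EE 86 9C.
Offset 14: leading byte 0xF4 = 11110100 → 4-byte char #5 = F4 8A 85 A1.
Offset 18: leading byte 0xD7 = 11010111 → 2-byte char #6 = D7 94.
Offset 20: leading byte 0xF3 = 11110011 → 4-byte char #7 = F3 92 90 B0.
Offset 24: leading byte 0xEC = 11101100 → 3-byte char #8 = EC 9D 9F.
Leading byte 0xEC = 11101100 matches 1110xxxx → 3-byte sequence.
Byte 1: 0xEC = 11101100, payload 1100 (4 bits).
Byte 2: 0x9D = 10011101 (10xxxxxx ✓), payload 011101.
Byte 3: 0x9F = 10011111 (10xxxxxx ✓), payload 011111.
Concatenate: 1100011101011111 = 0xC75F (16 bits → U+C75F).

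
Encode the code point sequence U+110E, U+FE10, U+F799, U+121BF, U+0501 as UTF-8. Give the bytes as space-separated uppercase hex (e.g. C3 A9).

U+110E: 3-byte form → E1 84 8E.
U+FE10: 3-byte form → EF B8 90.
U+F799: 3-byte form → EF 9E 99.
U+121BF: 4-byte form → F0 92 86 BF.
U+0501: 2-byte form → D4 81.
Concatenated (15 bytes): E1 84 8E EF B8 90 EF 9E 99 F0 92 86 BF D4 81.

E1 84 8E EF B8 90 EF 9E 99 F0 92 86 BF D4 81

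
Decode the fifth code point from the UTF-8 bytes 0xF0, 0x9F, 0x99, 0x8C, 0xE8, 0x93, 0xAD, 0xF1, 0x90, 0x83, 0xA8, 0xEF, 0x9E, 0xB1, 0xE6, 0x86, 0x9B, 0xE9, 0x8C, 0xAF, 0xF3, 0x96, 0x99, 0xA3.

U+619B

Offset 0: leading byte 0xF0 = 11110000 → 4-byte char #1 = F0 9F 99 8C.
Offset 4: leading byte 0xE8 = 11101000 → 3-byte char #2 = E8 93 AD.
Offset 7: leading byte 0xF1 = 11110001 → 4-byte char #3 = F1 90 83 A8.
Offset 11: leading byte 0xEF = 11101111 → 3-byte char #4 = EF 9E B1.
Offset 14: leading byte 0xE6 = 11100110 → 3-byte char #5 = E6 86 9B.
Leading byte 0xE6 = 11100110 matches 1110xxxx → 3-byte sequence.
Byte 1: 0xE6 = 11100110, payload 0110 (4 bits).
Byte 2: 0x86 = 10000110 (10xxxxxx ✓), payload 000110.
Byte 3: 0x9B = 10011011 (10xxxxxx ✓), payload 011011.
Concatenate: 0110000110011011 = 0x619B (16 bits → U+619B).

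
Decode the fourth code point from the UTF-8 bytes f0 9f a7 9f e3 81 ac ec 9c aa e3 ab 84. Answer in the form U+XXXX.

U+3AC4

Offset 0: leading byte 0xF0 = 11110000 → 4-byte char #1 = F0 9F A7 9F.
Offset 4: leading byte 0xE3 = 11100011 → 3-byte char #2 = E3 81 AC.
Offset 7: leading byte 0xEC = 11101100 → 3-byte char #3 = EC 9C AA.
Offset 10: leading byte 0xE3 = 11100011 → 3-byte char #4 = E3 AB 84.
Leading byte 0xE3 = 11100011 matches 1110xxxx → 3-byte sequence.
Byte 1: 0xE3 = 11100011, payload 0011 (4 bits).
Byte 2: 0xAB = 10101011 (10xxxxxx ✓), payload 101011.
Byte 3: 0x84 = 10000100 (10xxxxxx ✓), payload 000100.
Concatenate: 0011101011000100 = 0x3AC4 (16 bits → U+3AC4).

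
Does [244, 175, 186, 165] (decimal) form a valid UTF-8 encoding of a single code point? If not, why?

Leading byte 0xF4 = 11110100 → 4-byte form.
Payload = 0x12FEA5, which exceeds U+10FFFF, the maximum Unicode code point. (Leading bytes F5–FF, or F4 followed by ≥ 0x90, are invalid.)

invalid (encodes a value above U+10FFFF)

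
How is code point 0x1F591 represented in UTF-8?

F0 9F 96 91

U+1F591 = 0x1F591 = 128401 decimal. In range U+10000–U+10FFFF → 4-byte form: 11110xxx 10xxxxxx 10xxxxxx 10xxxxxx.
Binary (21 bits): 000011111010110010001.
Split 3+6+6+6: 000 | 011111 | 010110 | 010001.
Byte 1: 11110000 = 0xF0.
Byte 2: 10011111 = 0x9F.
Byte 3: 10010110 = 0x96.
Byte 4: 10010001 = 0x91.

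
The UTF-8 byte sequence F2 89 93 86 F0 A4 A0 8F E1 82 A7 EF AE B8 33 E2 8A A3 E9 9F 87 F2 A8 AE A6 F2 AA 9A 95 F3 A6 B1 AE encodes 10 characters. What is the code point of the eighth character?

U+A8BA6

Offset 0: leading byte 0xF2 = 11110010 → 4-byte char #1 = F2 89 93 86.
Offset 4: leading byte 0xF0 = 11110000 → 4-byte char #2 = F0 A4 A0 8F.
Offset 8: leading byte 0xE1 = 11100001 → 3-byte char #3 = E1 82 A7.
Offset 11: leading byte 0xEF = 11101111 → 3-byte char #4 = EF AE B8.
Offset 14: leading byte 0x33 = 00110011 → 1-byte char #5 = 33.
Offset 15: leading byte 0xE2 = 11100010 → 3-byte char #6 = E2 8A A3.
Offset 18: leading byte 0xE9 = 11101001 → 3-byte char #7 = E9 9F 87.
Offset 21: leading byte 0xF2 = 11110010 → 4-byte char #8 = F2 A8 AE A6.
Leading byte 0xF2 = 11110010 matches 11110xxx → 4-byte sequence.
Byte 1: 0xF2 = 11110010, payload 010 (3 bits).
Byte 2: 0xA8 = 10101000 (10xxxxxx ✓), payload 101000.
Byte 3: 0xAE = 10101110 (10xxxxxx ✓), payload 101110.
Byte 4: 0xA6 = 10100110 (10xxxxxx ✓), payload 100110.
Concatenate: 010101000101110100110 = 0xA8BA6 (21 bits → U+A8BA6).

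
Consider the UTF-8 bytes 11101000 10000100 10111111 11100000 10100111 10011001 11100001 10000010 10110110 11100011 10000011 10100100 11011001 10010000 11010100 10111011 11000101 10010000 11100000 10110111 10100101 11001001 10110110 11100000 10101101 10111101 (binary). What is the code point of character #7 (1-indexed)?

U+0150

Offset 0: leading byte 0xE8 = 11101000 → 3-byte char #1 = E8 84 BF.
Offset 3: leading byte 0xE0 = 11100000 → 3-byte char #2 = E0 A7 99.
Offset 6: leading byte 0xE1 = 11100001 → 3-byte char #3 = E1 82 B6.
Offset 9: leading byte 0xE3 = 11100011 → 3-byte char #4 = E3 83 A4.
Offset 12: leading byte 0xD9 = 11011001 → 2-byte char #5 = D9 90.
Offset 14: leading byte 0xD4 = 11010100 → 2-byte char #6 = D4 BB.
Offset 16: leading byte 0xC5 = 11000101 → 2-byte char #7 = C5 90.
Leading byte 0xC5 = 11000101 matches 110xxxxx → 2-byte sequence.
Byte 1: 0xC5 = 11000101, payload 00101 (5 bits).
Byte 2: 0x90 = 10010000 (10xxxxxx ✓), payload 010000.
Concatenate: 00101010000 = 0x150 (11 bits → U+0150).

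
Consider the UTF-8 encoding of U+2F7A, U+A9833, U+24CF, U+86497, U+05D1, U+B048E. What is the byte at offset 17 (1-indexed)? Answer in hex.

0xF2

1-indexed offset 17 is 0-indexed offset 16.
U+2F7A → 3-byte form E2 BD BA at offsets 0–2.
U+A9833 → 4-byte form F2 A9 A0 B3 at offsets 3–6.
U+24CF → 3-byte form E2 93 8F at offsets 7–9.
U+86497 → 4-byte form F2 86 92 97 at offsets 10–13.
U+05D1 → 2-byte form D7 91 at offsets 14–15.
U+B048E → 4-byte form F2 B0 92 8E at offsets 16–19.
Offset 16 falls in char 6's range; it's byte 1 of F2 B0 92 8E = 0xF2.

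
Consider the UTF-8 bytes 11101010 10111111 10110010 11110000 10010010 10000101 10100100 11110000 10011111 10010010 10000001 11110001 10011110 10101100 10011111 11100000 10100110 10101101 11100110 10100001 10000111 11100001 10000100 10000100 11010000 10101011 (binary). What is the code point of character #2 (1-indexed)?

Offset 0: leading byte 0xEA = 11101010 → 3-byte char #1 = EA BF B2.
Offset 3: leading byte 0xF0 = 11110000 → 4-byte char #2 = F0 92 85 A4.
Leading byte 0xF0 = 11110000 matches 11110xxx → 4-byte sequence.
Byte 1: 0xF0 = 11110000, payload 000 (3 bits).
Byte 2: 0x92 = 10010010 (10xxxxxx ✓), payload 010010.
Byte 3: 0x85 = 10000101 (10xxxxxx ✓), payload 000101.
Byte 4: 0xA4 = 10100100 (10xxxxxx ✓), payload 100100.
Concatenate: 000010010000101100100 = 0x12164 (21 bits → U+12164).

U+12164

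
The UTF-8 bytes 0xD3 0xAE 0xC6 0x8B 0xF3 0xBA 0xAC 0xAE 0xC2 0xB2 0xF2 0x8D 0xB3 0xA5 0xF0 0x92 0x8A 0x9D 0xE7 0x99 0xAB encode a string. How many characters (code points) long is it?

7

Byte at offset 0: 0xD3 = 11010011 → 2-byte char (#1). Advance 2.
Byte at offset 2: 0xC6 = 11000110 → 2-byte char (#2). Advance 2.
Byte at offset 4: 0xF3 = 11110011 → 4-byte char (#3). Advance 4.
Byte at offset 8: 0xC2 = 11000010 → 2-byte char (#4). Advance 2.
Byte at offset 10: 0xF2 = 11110010 → 4-byte char (#5). Advance 4.
Byte at offset 14: 0xF0 = 11110000 → 4-byte char (#6). Advance 4.
Byte at offset 18: 0xE7 = 11100111 → 3-byte char (#7). Advance 3.
Reached end at offset 21 after 7 code points.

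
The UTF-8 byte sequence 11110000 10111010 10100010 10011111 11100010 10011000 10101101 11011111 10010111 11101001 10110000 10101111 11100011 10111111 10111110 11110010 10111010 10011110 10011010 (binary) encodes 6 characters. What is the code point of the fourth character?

U+9C2F

Offset 0: leading byte 0xF0 = 11110000 → 4-byte char #1 = F0 BA A2 9F.
Offset 4: leading byte 0xE2 = 11100010 → 3-byte char #2 = E2 98 AD.
Offset 7: leading byte 0xDF = 11011111 → 2-byte char #3 = DF 97.
Offset 9: leading byte 0xE9 = 11101001 → 3-byte char #4 = E9 B0 AF.
Leading byte 0xE9 = 11101001 matches 1110xxxx → 3-byte sequence.
Byte 1: 0xE9 = 11101001, payload 1001 (4 bits).
Byte 2: 0xB0 = 10110000 (10xxxxxx ✓), payload 110000.
Byte 3: 0xAF = 10101111 (10xxxxxx ✓), payload 101111.
Concatenate: 1001110000101111 = 0x9C2F (16 bits → U+9C2F).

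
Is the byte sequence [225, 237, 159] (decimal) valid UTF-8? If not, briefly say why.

Leading byte 0xE1 = 11100001 → 3-byte form.
Byte 2 is 0xED = 11101101, which is not 10xxxxxx — expected a continuation byte.

invalid (non-continuation byte where continuation expected)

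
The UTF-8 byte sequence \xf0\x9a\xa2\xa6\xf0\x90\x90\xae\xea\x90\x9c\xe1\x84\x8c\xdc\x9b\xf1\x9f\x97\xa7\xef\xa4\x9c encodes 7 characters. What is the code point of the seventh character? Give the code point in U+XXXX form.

U+F91C

Offset 0: leading byte 0xF0 = 11110000 → 4-byte char #1 = F0 9A A2 A6.
Offset 4: leading byte 0xF0 = 11110000 → 4-byte char #2 = F0 90 90 AE.
Offset 8: leading byte 0xEA = 11101010 → 3-byte char #3 = EA 90 9C.
Offset 11: leading byte 0xE1 = 11100001 → 3-byte char #4 = E1 84 8C.
Offset 14: leading byte 0xDC = 11011100 → 2-byte char #5 = DC 9B.
Offset 16: leading byte 0xF1 = 11110001 → 4-byte char #6 = F1 9F 97 A7.
Offset 20: leading byte 0xEF = 11101111 → 3-byte char #7 = EF A4 9C.
Leading byte 0xEF = 11101111 matches 1110xxxx → 3-byte sequence.
Byte 1: 0xEF = 11101111, payload 1111 (4 bits).
Byte 2: 0xA4 = 10100100 (10xxxxxx ✓), payload 100100.
Byte 3: 0x9C = 10011100 (10xxxxxx ✓), payload 011100.
Concatenate: 1111100100011100 = 0xF91C (16 bits → U+F91C).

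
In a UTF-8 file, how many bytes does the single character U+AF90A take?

U+AF90A = 0xAF90A. UTF-8 uses 1 byte below 0x80, 2 below 0x800, 3 below 0x10000, 4 up to 0x10FFFF. 0xAF90A is in U+10000–U+10FFFF → 4 bytes.

4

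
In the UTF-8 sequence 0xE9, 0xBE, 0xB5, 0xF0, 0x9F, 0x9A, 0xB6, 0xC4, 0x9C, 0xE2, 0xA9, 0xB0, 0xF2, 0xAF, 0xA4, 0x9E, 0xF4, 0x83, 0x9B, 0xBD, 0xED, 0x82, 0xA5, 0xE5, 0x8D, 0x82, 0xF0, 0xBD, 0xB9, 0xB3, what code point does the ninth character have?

U+3DE73

Offset 0: leading byte 0xE9 = 11101001 → 3-byte char #1 = E9 BE B5.
Offset 3: leading byte 0xF0 = 11110000 → 4-byte char #2 = F0 9F 9A B6.
Offset 7: leading byte 0xC4 = 11000100 → 2-byte char #3 = C4 9C.
Offset 9: leading byte 0xE2 = 11100010 → 3-byte char #4 = E2 A9 B0.
Offset 12: leading byte 0xF2 = 11110010 → 4-byte char #5 = F2 AF A4 9E.
Offset 16: leading byte 0xF4 = 11110100 → 4-byte char #6 = F4 83 9B BD.
Offset 20: leading byte 0xED = 11101101 → 3-byte char #7 = ED 82 A5.
Offset 23: leading byte 0xE5 = 11100101 → 3-byte char #8 = E5 8D 82.
Offset 26: leading byte 0xF0 = 11110000 → 4-byte char #9 = F0 BD B9 B3.
Leading byte 0xF0 = 11110000 matches 11110xxx → 4-byte sequence.
Byte 1: 0xF0 = 11110000, payload 000 (3 bits).
Byte 2: 0xBD = 10111101 (10xxxxxx ✓), payload 111101.
Byte 3: 0xB9 = 10111001 (10xxxxxx ✓), payload 111001.
Byte 4: 0xB3 = 10110011 (10xxxxxx ✓), payload 110011.
Concatenate: 000111101111001110011 = 0x3DE73 (21 bits → U+3DE73).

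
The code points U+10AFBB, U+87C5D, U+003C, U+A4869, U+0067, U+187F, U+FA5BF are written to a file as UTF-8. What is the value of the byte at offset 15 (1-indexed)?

0xE1

1-indexed offset 15 is 0-indexed offset 14.
U+10AFBB → 4-byte form F4 8A BE BB at offsets 0–3.
U+87C5D → 4-byte form F2 87 B1 9D at offsets 4–7.
U+003C → 1-byte form 3C at offsets 8–8.
U+A4869 → 4-byte form F2 A4 A1 A9 at offsets 9–12.
U+0067 → 1-byte form 67 at offsets 13–13.
U+187F → 3-byte form E1 A1 BF at offsets 14–16.
Offset 14 falls in char 6's range; it's byte 1 of E1 A1 BF = 0xE1.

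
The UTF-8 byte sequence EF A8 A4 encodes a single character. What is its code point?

Leading byte 0xEF = 11101111 matches 1110xxxx → 3-byte sequence.
Byte 1: 0xEF = 11101111, payload 1111 (4 bits).
Byte 2: 0xA8 = 10101000 (10xxxxxx ✓), payload 101000.
Byte 3: 0xA4 = 10100100 (10xxxxxx ✓), payload 100100.
Concatenate: 1111101000100100 = 0xFA24 (16 bits → U+FA24).

U+FA24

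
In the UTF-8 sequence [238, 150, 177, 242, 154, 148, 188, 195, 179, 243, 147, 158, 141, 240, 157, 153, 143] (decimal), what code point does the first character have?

Offset 0: leading byte 0xEE = 11101110 → 3-byte char #1 = EE 96 B1.
Leading byte 0xEE = 11101110 matches 1110xxxx → 3-byte sequence.
Byte 1: 0xEE = 11101110, payload 1110 (4 bits).
Byte 2: 0x96 = 10010110 (10xxxxxx ✓), payload 010110.
Byte 3: 0xB1 = 10110001 (10xxxxxx ✓), payload 110001.
Concatenate: 1110010110110001 = 0xE5B1 (16 bits → U+E5B1).

U+E5B1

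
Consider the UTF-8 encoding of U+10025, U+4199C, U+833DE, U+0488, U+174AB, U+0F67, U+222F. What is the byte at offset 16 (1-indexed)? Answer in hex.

1-indexed offset 16 is 0-indexed offset 15.
U+10025 → 4-byte form F0 90 80 A5 at offsets 0–3.
U+4199C → 4-byte form F1 81 A6 9C at offsets 4–7.
U+833DE → 4-byte form F2 83 8F 9E at offsets 8–11.
U+0488 → 2-byte form D2 88 at offsets 12–13.
U+174AB → 4-byte form F0 97 92 AB at offsets 14–17.
Offset 15 falls in char 5's range; it's byte 2 of F0 97 92 AB = 0x97.

0x97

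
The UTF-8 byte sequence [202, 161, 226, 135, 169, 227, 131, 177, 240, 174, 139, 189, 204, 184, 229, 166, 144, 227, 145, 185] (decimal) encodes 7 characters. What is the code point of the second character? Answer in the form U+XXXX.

U+21E9

Offset 0: leading byte 0xCA = 11001010 → 2-byte char #1 = CA A1.
Offset 2: leading byte 0xE2 = 11100010 → 3-byte char #2 = E2 87 A9.
Leading byte 0xE2 = 11100010 matches 1110xxxx → 3-byte sequence.
Byte 1: 0xE2 = 11100010, payload 0010 (4 bits).
Byte 2: 0x87 = 10000111 (10xxxxxx ✓), payload 000111.
Byte 3: 0xA9 = 10101001 (10xxxxxx ✓), payload 101001.
Concatenate: 0010000111101001 = 0x21E9 (16 bits → U+21E9).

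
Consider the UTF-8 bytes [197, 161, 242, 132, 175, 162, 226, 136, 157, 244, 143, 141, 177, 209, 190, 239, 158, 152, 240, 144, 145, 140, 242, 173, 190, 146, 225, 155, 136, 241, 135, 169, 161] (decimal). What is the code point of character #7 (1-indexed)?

U+1044C

Offset 0: leading byte 0xC5 = 11000101 → 2-byte char #1 = C5 A1.
Offset 2: leading byte 0xF2 = 11110010 → 4-byte char #2 = F2 84 AF A2.
Offset 6: leading byte 0xE2 = 11100010 → 3-byte char #3 = E2 88 9D.
Offset 9: leading byte 0xF4 = 11110100 → 4-byte char #4 = F4 8F 8D B1.
Offset 13: leading byte 0xD1 = 11010001 → 2-byte char #5 = D1 BE.
Offset 15: leading byte 0xEF = 11101111 → 3-byte char #6 = EF 9E 98.
Offset 18: leading byte 0xF0 = 11110000 → 4-byte char #7 = F0 90 91 8C.
Leading byte 0xF0 = 11110000 matches 11110xxx → 4-byte sequence.
Byte 1: 0xF0 = 11110000, payload 000 (3 bits).
Byte 2: 0x90 = 10010000 (10xxxxxx ✓), payload 010000.
Byte 3: 0x91 = 10010001 (10xxxxxx ✓), payload 010001.
Byte 4: 0x8C = 10001100 (10xxxxxx ✓), payload 001100.
Concatenate: 000010000010001001100 = 0x1044C (21 bits → U+1044C).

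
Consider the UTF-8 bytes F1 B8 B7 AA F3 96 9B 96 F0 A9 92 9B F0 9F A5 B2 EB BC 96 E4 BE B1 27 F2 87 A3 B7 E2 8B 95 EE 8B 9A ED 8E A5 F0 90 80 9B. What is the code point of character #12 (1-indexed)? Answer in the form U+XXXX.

Offset 0: leading byte 0xF1 = 11110001 → 4-byte char #1 = F1 B8 B7 AA.
Offset 4: leading byte 0xF3 = 11110011 → 4-byte char #2 = F3 96 9B 96.
Offset 8: leading byte 0xF0 = 11110000 → 4-byte char #3 = F0 A9 92 9B.
Offset 12: leading byte 0xF0 = 11110000 → 4-byte char #4 = F0 9F A5 B2.
Offset 16: leading byte 0xEB = 11101011 → 3-byte char #5 = EB BC 96.
Offset 19: leading byte 0xE4 = 11100100 → 3-byte char #6 = E4 BE B1.
Offset 22: leading byte 0x27 = 00100111 → 1-byte char #7 = 27.
Offset 23: leading byte 0xF2 = 11110010 → 4-byte char #8 = F2 87 A3 B7.
Offset 27: leading byte 0xE2 = 11100010 → 3-byte char #9 = E2 8B 95.
Offset 30: leading byte 0xEE = 11101110 → 3-byte char #10 = EE 8B 9A.
Offset 33: leading byte 0xED = 11101101 → 3-byte char #11 = ED 8E A5.
Offset 36: leading byte 0xF0 = 11110000 → 4-byte char #12 = F0 90 80 9B.
Leading byte 0xF0 = 11110000 matches 11110xxx → 4-byte sequence.
Byte 1: 0xF0 = 11110000, payload 000 (3 bits).
Byte 2: 0x90 = 10010000 (10xxxxxx ✓), payload 010000.
Byte 3: 0x80 = 10000000 (10xxxxxx ✓), payload 000000.
Byte 4: 0x9B = 10011011 (10xxxxxx ✓), payload 011011.
Concatenate: 000010000000000011011 = 0x1001B (21 bits → U+1001B).

U+1001B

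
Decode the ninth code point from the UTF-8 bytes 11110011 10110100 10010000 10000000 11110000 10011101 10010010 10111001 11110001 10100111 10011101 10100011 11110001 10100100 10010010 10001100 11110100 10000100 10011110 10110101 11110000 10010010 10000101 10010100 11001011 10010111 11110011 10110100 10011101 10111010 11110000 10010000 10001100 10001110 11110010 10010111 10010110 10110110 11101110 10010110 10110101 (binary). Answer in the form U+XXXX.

U+1030E

Offset 0: leading byte 0xF3 = 11110011 → 4-byte char #1 = F3 B4 90 80.
Offset 4: leading byte 0xF0 = 11110000 → 4-byte char #2 = F0 9D 92 B9.
Offset 8: leading byte 0xF1 = 11110001 → 4-byte char #3 = F1 A7 9D A3.
Offset 12: leading byte 0xF1 = 11110001 → 4-byte char #4 = F1 A4 92 8C.
Offset 16: leading byte 0xF4 = 11110100 → 4-byte char #5 = F4 84 9E B5.
Offset 20: leading byte 0xF0 = 11110000 → 4-byte char #6 = F0 92 85 94.
Offset 24: leading byte 0xCB = 11001011 → 2-byte char #7 = CB 97.
Offset 26: leading byte 0xF3 = 11110011 → 4-byte char #8 = F3 B4 9D BA.
Offset 30: leading byte 0xF0 = 11110000 → 4-byte char #9 = F0 90 8C 8E.
Leading byte 0xF0 = 11110000 matches 11110xxx → 4-byte sequence.
Byte 1: 0xF0 = 11110000, payload 000 (3 bits).
Byte 2: 0x90 = 10010000 (10xxxxxx ✓), payload 010000.
Byte 3: 0x8C = 10001100 (10xxxxxx ✓), payload 001100.
Byte 4: 0x8E = 10001110 (10xxxxxx ✓), payload 001110.
Concatenate: 000010000001100001110 = 0x1030E (21 bits → U+1030E).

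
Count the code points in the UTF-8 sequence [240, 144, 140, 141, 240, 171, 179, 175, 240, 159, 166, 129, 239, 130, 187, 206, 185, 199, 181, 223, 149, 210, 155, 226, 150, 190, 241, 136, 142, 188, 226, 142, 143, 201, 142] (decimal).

Byte at offset 0: 0xF0 = 11110000 → 4-byte char (#1). Advance 4.
Byte at offset 4: 0xF0 = 11110000 → 4-byte char (#2). Advance 4.
Byte at offset 8: 0xF0 = 11110000 → 4-byte char (#3). Advance 4.
Byte at offset 12: 0xEF = 11101111 → 3-byte char (#4). Advance 3.
Byte at offset 15: 0xCE = 11001110 → 2-byte char (#5). Advance 2.
Byte at offset 17: 0xC7 = 11000111 → 2-byte char (#6). Advance 2.
Byte at offset 19: 0xDF = 11011111 → 2-byte char (#7). Advance 2.
Byte at offset 21: 0xD2 = 11010010 → 2-byte char (#8). Advance 2.
Byte at offset 23: 0xE2 = 11100010 → 3-byte char (#9). Advance 3.
Byte at offset 26: 0xF1 = 11110001 → 4-byte char (#10). Advance 4.
Byte at offset 30: 0xE2 = 11100010 → 3-byte char (#11). Advance 3.
Byte at offset 33: 0xC9 = 11001001 → 2-byte char (#12). Advance 2.
Reached end at offset 35 after 12 code points.

12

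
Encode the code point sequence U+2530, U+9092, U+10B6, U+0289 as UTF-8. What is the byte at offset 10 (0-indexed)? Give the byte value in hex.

U+2530 → 3-byte form E2 94 B0 at offsets 0–2.
U+9092 → 3-byte form E9 82 92 at offsets 3–5.
U+10B6 → 3-byte form E1 82 B6 at offsets 6–8.
U+0289 → 2-byte form CA 89 at offsets 9–10.
Offset 10 falls in char 4's range; it's byte 2 of CA 89 = 0x89.

0x89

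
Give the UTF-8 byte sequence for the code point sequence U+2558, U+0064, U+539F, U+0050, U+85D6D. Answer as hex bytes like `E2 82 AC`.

U+2558: 3-byte form → E2 95 98.
U+0064: 1-byte form → 64.
U+539F: 3-byte form → E5 8E 9F.
U+0050: 1-byte form → 50.
U+85D6D: 4-byte form → F2 85 B5 AD.
Concatenated (12 bytes): E2 95 98 64 E5 8E 9F 50 F2 85 B5 AD.

E2 95 98 64 E5 8E 9F 50 F2 85 B5 AD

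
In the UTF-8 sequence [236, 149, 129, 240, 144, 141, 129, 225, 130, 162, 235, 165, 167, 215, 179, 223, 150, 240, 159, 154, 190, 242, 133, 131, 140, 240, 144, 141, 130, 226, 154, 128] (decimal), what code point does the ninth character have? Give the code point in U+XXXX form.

U+10342

Offset 0: leading byte 0xEC = 11101100 → 3-byte char #1 = EC 95 81.
Offset 3: leading byte 0xF0 = 11110000 → 4-byte char #2 = F0 90 8D 81.
Offset 7: leading byte 0xE1 = 11100001 → 3-byte char #3 = E1 82 A2.
Offset 10: leading byte 0xEB = 11101011 → 3-byte char #4 = EB A5 A7.
Offset 13: leading byte 0xD7 = 11010111 → 2-byte char #5 = D7 B3.
Offset 15: leading byte 0xDF = 11011111 → 2-byte char #6 = DF 96.
Offset 17: leading byte 0xF0 = 11110000 → 4-byte char #7 = F0 9F 9A BE.
Offset 21: leading byte 0xF2 = 11110010 → 4-byte char #8 = F2 85 83 8C.
Offset 25: leading byte 0xF0 = 11110000 → 4-byte char #9 = F0 90 8D 82.
Leading byte 0xF0 = 11110000 matches 11110xxx → 4-byte sequence.
Byte 1: 0xF0 = 11110000, payload 000 (3 bits).
Byte 2: 0x90 = 10010000 (10xxxxxx ✓), payload 010000.
Byte 3: 0x8D = 10001101 (10xxxxxx ✓), payload 001101.
Byte 4: 0x82 = 10000010 (10xxxxxx ✓), payload 000010.
Concatenate: 000010000001101000010 = 0x10342 (21 bits → U+10342).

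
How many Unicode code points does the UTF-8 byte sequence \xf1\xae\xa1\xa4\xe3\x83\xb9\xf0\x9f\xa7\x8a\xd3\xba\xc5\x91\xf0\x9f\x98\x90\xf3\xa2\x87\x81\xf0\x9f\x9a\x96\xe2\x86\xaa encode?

9

Byte at offset 0: 0xF1 = 11110001 → 4-byte char (#1). Advance 4.
Byte at offset 4: 0xE3 = 11100011 → 3-byte char (#2). Advance 3.
Byte at offset 7: 0xF0 = 11110000 → 4-byte char (#3). Advance 4.
Byte at offset 11: 0xD3 = 11010011 → 2-byte char (#4). Advance 2.
Byte at offset 13: 0xC5 = 11000101 → 2-byte char (#5). Advance 2.
Byte at offset 15: 0xF0 = 11110000 → 4-byte char (#6). Advance 4.
Byte at offset 19: 0xF3 = 11110011 → 4-byte char (#7). Advance 4.
Byte at offset 23: 0xF0 = 11110000 → 4-byte char (#8). Advance 4.
Byte at offset 27: 0xE2 = 11100010 → 3-byte char (#9). Advance 3.
Reached end at offset 30 after 9 code points.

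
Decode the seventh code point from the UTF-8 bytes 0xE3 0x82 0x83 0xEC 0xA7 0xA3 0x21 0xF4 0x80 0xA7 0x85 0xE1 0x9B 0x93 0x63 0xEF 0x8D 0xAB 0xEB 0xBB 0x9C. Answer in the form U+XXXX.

U+F36B

Offset 0: leading byte 0xE3 = 11100011 → 3-byte char #1 = E3 82 83.
Offset 3: leading byte 0xEC = 11101100 → 3-byte char #2 = EC A7 A3.
Offset 6: leading byte 0x21 = 00100001 → 1-byte char #3 = 21.
Offset 7: leading byte 0xF4 = 11110100 → 4-byte char #4 = F4 80 A7 85.
Offset 11: leading byte 0xE1 = 11100001 → 3-byte char #5 = E1 9B 93.
Offset 14: leading byte 0x63 = 01100011 → 1-byte char #6 = 63.
Offset 15: leading byte 0xEF = 11101111 → 3-byte char #7 = EF 8D AB.
Leading byte 0xEF = 11101111 matches 1110xxxx → 3-byte sequence.
Byte 1: 0xEF = 11101111, payload 1111 (4 bits).
Byte 2: 0x8D = 10001101 (10xxxxxx ✓), payload 001101.
Byte 3: 0xAB = 10101011 (10xxxxxx ✓), payload 101011.
Concatenate: 1111001101101011 = 0xF36B (16 bits → U+F36B).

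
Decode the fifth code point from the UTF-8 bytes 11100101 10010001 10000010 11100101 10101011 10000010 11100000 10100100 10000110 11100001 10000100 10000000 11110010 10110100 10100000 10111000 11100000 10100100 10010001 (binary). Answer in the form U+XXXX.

U+B4838

Offset 0: leading byte 0xE5 = 11100101 → 3-byte char #1 = E5 91 82.
Offset 3: leading byte 0xE5 = 11100101 → 3-byte char #2 = E5 AB 82.
Offset 6: leading byte 0xE0 = 11100000 → 3-byte char #3 = E0 A4 86.
Offset 9: leading byte 0xE1 = 11100001 → 3-byte char #4 = E1 84 80.
Offset 12: leading byte 0xF2 = 11110010 → 4-byte char #5 = F2 B4 A0 B8.
Leading byte 0xF2 = 11110010 matches 11110xxx → 4-byte sequence.
Byte 1: 0xF2 = 11110010, payload 010 (3 bits).
Byte 2: 0xB4 = 10110100 (10xxxxxx ✓), payload 110100.
Byte 3: 0xA0 = 10100000 (10xxxxxx ✓), payload 100000.
Byte 4: 0xB8 = 10111000 (10xxxxxx ✓), payload 111000.
Concatenate: 010110100100000111000 = 0xB4838 (21 bits → U+B4838).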